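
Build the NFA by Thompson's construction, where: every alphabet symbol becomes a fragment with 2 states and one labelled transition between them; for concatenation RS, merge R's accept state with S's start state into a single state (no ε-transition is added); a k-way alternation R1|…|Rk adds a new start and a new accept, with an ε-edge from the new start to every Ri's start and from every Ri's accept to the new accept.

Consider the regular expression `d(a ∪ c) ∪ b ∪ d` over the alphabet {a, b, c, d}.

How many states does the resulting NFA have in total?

13

Building bottom-up:
Each of the 5 symbol leaves contributes a 2-state fragment.
  a ∪ c : 6 states
  d(a ∪ c) : 7 states
  d(a ∪ c) ∪ b ∪ d : 13 states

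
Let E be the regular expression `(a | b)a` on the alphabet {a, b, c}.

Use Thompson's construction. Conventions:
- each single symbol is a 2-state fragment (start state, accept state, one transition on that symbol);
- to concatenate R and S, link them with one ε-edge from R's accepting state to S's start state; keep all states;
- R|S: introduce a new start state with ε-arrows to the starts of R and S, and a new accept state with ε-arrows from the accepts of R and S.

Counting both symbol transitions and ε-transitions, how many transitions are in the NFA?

8

Bottom-up over the parse tree:
Each of the 3 symbol leaves contributes 1 transition (1 symbol, 0 ε).
  a | b → 6 transitions (2 symbol, 4 ε)
  (a | b)a → 8 transitions (3 symbol, 5 ε)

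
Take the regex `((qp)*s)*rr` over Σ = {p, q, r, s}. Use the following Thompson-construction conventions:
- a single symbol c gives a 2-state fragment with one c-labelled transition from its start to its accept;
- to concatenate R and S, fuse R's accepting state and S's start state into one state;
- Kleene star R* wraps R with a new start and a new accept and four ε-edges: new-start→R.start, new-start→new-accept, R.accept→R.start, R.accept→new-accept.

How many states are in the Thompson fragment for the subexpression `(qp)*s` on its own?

6

Fragment for `(qp)*s`:
Each of the 3 symbol leaves contributes a 2-state fragment.
  qp = 3 states
  (qp)* = 5 states
  (qp)*s = 6 states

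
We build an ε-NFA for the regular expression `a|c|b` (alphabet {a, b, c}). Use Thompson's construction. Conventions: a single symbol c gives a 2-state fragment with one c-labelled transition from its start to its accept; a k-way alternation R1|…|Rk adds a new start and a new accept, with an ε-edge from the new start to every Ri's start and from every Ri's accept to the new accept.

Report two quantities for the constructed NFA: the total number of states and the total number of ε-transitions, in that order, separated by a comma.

8, 6

Bottom-up over the parse tree:
Each of the 3 symbol leaves contributes 2 states and 0 ε-transitions.
  a|c|b → 8 states, 6 ε-transitions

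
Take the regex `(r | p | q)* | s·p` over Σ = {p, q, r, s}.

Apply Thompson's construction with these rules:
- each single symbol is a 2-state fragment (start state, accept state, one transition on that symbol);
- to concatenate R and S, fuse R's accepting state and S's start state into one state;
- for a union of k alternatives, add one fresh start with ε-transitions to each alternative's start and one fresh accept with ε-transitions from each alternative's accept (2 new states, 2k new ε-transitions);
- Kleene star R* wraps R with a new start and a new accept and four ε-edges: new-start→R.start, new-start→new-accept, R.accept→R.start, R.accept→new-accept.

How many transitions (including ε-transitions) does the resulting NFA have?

19

Bottom-up over the parse tree:
Each of the 5 symbol leaves contributes 1 transition (1 symbol, 0 ε).
  r | p | q → 9 transitions (3 symbol, 6 ε)
  (r | p | q)* → 13 transitions (3 symbol, 10 ε)
  s·p → 2 transitions (2 symbol, 0 ε)
  (r | p | q)* | s·p → 19 transitions (5 symbol, 14 ε)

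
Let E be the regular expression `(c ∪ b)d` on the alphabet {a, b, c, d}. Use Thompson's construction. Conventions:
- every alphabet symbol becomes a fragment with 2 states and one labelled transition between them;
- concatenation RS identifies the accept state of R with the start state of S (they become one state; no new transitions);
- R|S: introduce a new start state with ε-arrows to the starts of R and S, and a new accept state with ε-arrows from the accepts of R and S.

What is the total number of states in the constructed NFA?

Bottom-up over the parse tree:
Each of the 3 symbol leaves contributes a 2-state fragment.
  c ∪ b : 6 states
  (c ∪ b)d : 7 states

7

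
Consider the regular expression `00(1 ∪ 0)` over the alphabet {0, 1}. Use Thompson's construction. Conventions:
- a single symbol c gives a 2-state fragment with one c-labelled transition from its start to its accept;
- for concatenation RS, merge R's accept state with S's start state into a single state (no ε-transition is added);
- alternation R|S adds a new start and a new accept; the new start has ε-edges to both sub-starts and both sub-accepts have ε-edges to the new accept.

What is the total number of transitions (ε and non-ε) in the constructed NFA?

8

By structural recursion:
Each of the 4 symbol leaves contributes 1 transition (1 symbol, 0 ε).
  1 ∪ 0 — 6 transitions (2 symbol, 4 ε)
  00(1 ∪ 0) — 8 transitions (4 symbol, 4 ε)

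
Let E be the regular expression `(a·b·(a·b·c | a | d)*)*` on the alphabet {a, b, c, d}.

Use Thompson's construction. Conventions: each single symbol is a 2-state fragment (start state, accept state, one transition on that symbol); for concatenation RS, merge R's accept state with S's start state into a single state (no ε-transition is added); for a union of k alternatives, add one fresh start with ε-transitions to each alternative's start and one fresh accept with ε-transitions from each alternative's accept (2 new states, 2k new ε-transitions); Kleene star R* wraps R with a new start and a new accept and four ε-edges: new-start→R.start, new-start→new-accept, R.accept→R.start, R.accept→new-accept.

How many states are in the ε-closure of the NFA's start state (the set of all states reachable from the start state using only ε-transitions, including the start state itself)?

Let C(F) = |ε-closure(F.start)| within fragment F, and note whether F accepts ε. Symbol fragments have C = 1 and do not accept ε. Then:
  a·b·c — C equals the left operand's closure size = 1 (its accept is not ε-reachable, so the closure stops there)
  a·b·c | a | d — new start ε-reaches every alternative's start; none of them accept ε, so the new accept is not reached: C = 1 + 1 + 1 + 1 = 4
  (a·b·c | a | d)* — new start has ε-edges to the inner start and to the new accept, so C = 2 + 4 = 6
  a·b·(a·b·c | a | d)* — C equals the left operand's closure size = 1 (its accept is not ε-reachable, so the closure stops there)
  (a·b·(a·b·c | a | d)*)* — new start has ε-edges to the inner start and to the new accept, so C = 2 + 1 = 3

3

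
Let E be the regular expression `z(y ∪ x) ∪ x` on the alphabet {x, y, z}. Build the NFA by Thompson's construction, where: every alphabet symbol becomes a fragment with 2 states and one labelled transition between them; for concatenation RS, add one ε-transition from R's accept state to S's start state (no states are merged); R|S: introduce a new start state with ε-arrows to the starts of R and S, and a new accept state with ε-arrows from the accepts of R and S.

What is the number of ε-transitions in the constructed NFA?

Per subexpression:
Each of the 4 symbol leaves contributes 0 ε-transitions.
  y ∪ x → 4 ε-transitions
  z(y ∪ x) → 5 ε-transitions
  z(y ∪ x) ∪ x → 9 ε-transitions

9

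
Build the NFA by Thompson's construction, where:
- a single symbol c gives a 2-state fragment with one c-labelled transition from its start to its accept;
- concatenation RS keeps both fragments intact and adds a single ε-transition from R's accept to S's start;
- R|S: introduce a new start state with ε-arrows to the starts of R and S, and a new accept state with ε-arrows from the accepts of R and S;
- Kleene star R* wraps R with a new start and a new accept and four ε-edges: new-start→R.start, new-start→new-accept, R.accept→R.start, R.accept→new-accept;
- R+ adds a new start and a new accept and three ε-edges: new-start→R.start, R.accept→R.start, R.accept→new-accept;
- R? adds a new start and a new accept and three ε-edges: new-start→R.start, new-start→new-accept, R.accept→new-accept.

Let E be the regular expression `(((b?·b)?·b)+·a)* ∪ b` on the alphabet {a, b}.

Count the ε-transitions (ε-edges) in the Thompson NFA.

By structural recursion:
Each of the 5 symbol leaves contributes 0 ε-transitions.
  b? → 3 ε-transitions
  b?·b → 4 ε-transitions
  (b?·b)? → 7 ε-transitions
  (b?·b)?·b → 8 ε-transitions
  ((b?·b)?·b)+ → 11 ε-transitions
  ((b?·b)?·b)+·a → 12 ε-transitions
  (((b?·b)?·b)+·a)* → 16 ε-transitions
  (((b?·b)?·b)+·a)* ∪ b → 20 ε-transitions

20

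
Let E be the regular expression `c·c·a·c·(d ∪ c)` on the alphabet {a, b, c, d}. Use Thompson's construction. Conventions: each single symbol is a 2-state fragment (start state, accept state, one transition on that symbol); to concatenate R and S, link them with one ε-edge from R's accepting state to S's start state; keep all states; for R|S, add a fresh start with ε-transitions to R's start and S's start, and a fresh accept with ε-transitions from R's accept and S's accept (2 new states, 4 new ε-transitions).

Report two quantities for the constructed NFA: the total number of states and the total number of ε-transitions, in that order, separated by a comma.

Per subexpression:
Each of the 6 symbol leaves contributes 2 states and 0 ε-transitions.
  d ∪ c = 6 states, 4 ε-transitions
  c·c·a·c·(d ∪ c) = 14 states, 8 ε-transitions

14, 8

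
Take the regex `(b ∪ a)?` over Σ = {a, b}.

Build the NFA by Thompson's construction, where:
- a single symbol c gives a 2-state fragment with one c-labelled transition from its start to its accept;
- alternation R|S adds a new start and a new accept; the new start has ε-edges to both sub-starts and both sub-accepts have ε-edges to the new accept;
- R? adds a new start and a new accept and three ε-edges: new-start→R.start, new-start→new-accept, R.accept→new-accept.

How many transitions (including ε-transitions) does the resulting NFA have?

Recursing over subexpressions:
Each of the 2 symbol leaves contributes 1 transition (1 symbol, 0 ε).
  b ∪ a — 6 transitions (2 symbol, 4 ε)
  (b ∪ a)? — 9 transitions (2 symbol, 7 ε)

9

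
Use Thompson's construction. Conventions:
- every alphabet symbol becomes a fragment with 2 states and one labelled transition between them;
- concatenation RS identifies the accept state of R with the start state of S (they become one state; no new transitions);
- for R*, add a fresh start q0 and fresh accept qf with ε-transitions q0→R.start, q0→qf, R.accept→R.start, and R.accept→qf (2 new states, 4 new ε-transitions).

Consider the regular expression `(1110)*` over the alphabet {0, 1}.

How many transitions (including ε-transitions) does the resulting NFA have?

8

Per subexpression:
Each of the 4 symbol leaves contributes 1 transition (1 symbol, 0 ε).
  1110 = 4 transitions (4 symbol, 0 ε)
  (1110)* = 8 transitions (4 symbol, 4 ε)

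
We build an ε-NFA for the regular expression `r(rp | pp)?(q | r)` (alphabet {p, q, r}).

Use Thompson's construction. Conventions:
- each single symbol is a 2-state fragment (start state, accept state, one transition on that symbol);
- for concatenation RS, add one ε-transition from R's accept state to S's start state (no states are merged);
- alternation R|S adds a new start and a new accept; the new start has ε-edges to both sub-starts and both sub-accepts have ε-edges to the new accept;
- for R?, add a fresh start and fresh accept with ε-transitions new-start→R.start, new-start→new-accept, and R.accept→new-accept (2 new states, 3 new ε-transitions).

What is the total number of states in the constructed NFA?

Building bottom-up:
Each of the 7 symbol leaves contributes a 2-state fragment.
  rp : 4 states
  pp : 4 states
  rp | pp : 10 states
  (rp | pp)? : 12 states
  q | r : 6 states
  r(rp | pp)?(q | r) : 20 states

20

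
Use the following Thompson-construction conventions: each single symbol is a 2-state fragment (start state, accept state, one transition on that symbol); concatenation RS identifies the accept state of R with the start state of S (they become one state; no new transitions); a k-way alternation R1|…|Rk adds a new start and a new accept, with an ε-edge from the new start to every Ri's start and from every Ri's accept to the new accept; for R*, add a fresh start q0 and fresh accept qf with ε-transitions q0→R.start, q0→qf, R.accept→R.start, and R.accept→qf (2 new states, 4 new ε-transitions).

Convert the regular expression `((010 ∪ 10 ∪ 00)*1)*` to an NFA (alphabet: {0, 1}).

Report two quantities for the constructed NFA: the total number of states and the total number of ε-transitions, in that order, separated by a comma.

17, 14

Bottom-up over the parse tree:
Each of the 8 symbol leaves contributes 2 states and 0 ε-transitions.
  010 — 4 states, 0 ε-transitions
  10 — 3 states, 0 ε-transitions
  00 — 3 states, 0 ε-transitions
  010 ∪ 10 ∪ 00 — 12 states, 6 ε-transitions
  (010 ∪ 10 ∪ 00)* — 14 states, 10 ε-transitions
  (010 ∪ 10 ∪ 00)*1 — 15 states, 10 ε-transitions
  ((010 ∪ 10 ∪ 00)*1)* — 17 states, 14 ε-transitions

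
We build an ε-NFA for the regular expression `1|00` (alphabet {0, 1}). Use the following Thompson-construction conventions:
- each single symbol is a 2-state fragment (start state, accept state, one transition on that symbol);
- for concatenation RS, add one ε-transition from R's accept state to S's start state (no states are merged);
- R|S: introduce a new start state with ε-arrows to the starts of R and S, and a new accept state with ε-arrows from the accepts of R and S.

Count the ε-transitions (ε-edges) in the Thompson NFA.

By structural recursion:
Each of the 3 symbol leaves contributes 0 ε-transitions.
  00 = 1 ε-transition
  1|00 = 5 ε-transitions

5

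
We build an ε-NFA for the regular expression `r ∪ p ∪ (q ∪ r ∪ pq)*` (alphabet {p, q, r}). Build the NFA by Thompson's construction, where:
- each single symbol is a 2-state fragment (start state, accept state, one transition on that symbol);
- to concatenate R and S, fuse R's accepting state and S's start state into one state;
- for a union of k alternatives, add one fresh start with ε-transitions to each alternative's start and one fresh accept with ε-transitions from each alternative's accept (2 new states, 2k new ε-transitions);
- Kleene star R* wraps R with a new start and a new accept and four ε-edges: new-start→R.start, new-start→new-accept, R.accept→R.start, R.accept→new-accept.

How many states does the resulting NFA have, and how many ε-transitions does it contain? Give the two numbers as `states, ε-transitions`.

Per subexpression:
Each of the 6 symbol leaves contributes 2 states and 0 ε-transitions.
  pq — 3 states, 0 ε-transitions
  q ∪ r ∪ pq — 9 states, 6 ε-transitions
  (q ∪ r ∪ pq)* — 11 states, 10 ε-transitions
  r ∪ p ∪ (q ∪ r ∪ pq)* — 17 states, 16 ε-transitions

17, 16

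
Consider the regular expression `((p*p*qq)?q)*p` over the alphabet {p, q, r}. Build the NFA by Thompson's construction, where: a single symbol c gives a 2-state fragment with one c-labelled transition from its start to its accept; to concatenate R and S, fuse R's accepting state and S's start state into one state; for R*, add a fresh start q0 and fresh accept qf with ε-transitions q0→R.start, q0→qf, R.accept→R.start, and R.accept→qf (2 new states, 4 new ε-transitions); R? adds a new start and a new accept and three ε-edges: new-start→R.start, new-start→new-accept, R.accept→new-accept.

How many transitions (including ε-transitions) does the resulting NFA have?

21

Bottom-up over the parse tree:
Each of the 6 symbol leaves contributes 1 transition (1 symbol, 0 ε).
  p* = 5 transitions (1 symbol, 4 ε)
  p* = 5 transitions (1 symbol, 4 ε)
  p*p*qq = 12 transitions (4 symbol, 8 ε)
  (p*p*qq)? = 15 transitions (4 symbol, 11 ε)
  (p*p*qq)?q = 16 transitions (5 symbol, 11 ε)
  ((p*p*qq)?q)* = 20 transitions (5 symbol, 15 ε)
  ((p*p*qq)?q)*p = 21 transitions (6 symbol, 15 ε)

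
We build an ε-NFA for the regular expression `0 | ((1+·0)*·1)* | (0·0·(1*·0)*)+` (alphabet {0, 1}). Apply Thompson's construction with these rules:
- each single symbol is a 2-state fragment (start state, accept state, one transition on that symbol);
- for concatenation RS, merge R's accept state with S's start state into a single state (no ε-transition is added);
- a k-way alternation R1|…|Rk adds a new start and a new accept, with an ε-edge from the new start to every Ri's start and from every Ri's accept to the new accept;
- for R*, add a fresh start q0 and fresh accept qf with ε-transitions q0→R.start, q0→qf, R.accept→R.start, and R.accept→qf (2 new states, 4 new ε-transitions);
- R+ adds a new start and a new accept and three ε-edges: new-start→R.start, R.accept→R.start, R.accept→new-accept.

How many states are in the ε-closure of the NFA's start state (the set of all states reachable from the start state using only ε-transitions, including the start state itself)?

Compute the ε-closure size of each fragment's start state recursively; a symbol fragment's start has no outgoing ε-edge, so its closure is just itself (size 1).
  1+ → new start ε-reaches only the body's start; the new accept needs a symbol first: |ε-closure| = 1 + 1 = 2
  1+·0 → same as the first factor's closure: |ε-closure| = 2
  (1+·0)* → new start has ε-edges to the inner start and to the new accept, so |ε-closure| = 2 + 2 = 4
  (1+·0)*·1 → |ε-closure| = 4 + (1−1) = 4 (closure spills across the concat boundary because the left factor accepts ε)
  ((1+·0)*·1)* → |ε-closure| = 1 (new start) + 4 (body) + 1 (new accept) = 6
  1* → the star's fresh start ε-reaches both the body's start and the fresh accept: |ε-closure| = 2 + 1 = 3
  1*·0 → the left operand accepts ε, so the closure extends into the next operand (the shared merged state is already counted); |ε-closure| = 3 + (1−1) = 3
  (1*·0)* → the star's fresh start ε-reaches both the body's start and the fresh accept: |ε-closure| = 2 + 3 = 5
  0·0·(1*·0)* → same as the first factor's closure: |ε-closure| = 1
  (0·0·(1*·0)*)+ → new start ε-reaches only the body's start; the new accept needs a symbol first: |ε-closure| = 1 + 1 = 2
  0 | ((1+·0)*·1)* | (0·0·(1*·0)*)+ → new start ε-reaches every alternative's start; at least one alternative accepts ε, so the union's new accept is reached too: |ε-closure| = 1 + 1 + 6 + 2 + 1 = 11

11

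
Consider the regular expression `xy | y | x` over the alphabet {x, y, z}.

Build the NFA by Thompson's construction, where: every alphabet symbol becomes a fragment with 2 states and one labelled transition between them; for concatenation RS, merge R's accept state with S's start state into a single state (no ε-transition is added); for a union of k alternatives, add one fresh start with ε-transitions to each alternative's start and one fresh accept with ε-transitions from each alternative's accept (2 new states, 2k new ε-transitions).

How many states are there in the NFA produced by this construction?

9

Building bottom-up:
Each of the 4 symbol leaves contributes a 2-state fragment.
  xy — 3 states
  xy | y | x — 9 states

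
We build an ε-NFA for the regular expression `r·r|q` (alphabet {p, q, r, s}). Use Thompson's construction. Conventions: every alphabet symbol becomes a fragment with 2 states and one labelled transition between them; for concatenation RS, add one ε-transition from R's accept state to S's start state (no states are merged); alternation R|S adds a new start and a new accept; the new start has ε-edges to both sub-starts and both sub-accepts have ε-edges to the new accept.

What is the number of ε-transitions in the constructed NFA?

5

By structural recursion:
Each of the 3 symbol leaves contributes 0 ε-transitions.
  r·r — 1 ε-transition
  r·r|q — 5 ε-transitions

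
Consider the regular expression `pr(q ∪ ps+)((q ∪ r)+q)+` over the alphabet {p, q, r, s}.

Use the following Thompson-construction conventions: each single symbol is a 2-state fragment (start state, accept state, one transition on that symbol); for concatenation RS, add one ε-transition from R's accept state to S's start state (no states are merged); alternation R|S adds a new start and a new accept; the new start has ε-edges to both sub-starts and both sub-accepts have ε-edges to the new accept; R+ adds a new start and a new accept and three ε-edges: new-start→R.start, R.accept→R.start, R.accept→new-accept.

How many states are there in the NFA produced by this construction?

26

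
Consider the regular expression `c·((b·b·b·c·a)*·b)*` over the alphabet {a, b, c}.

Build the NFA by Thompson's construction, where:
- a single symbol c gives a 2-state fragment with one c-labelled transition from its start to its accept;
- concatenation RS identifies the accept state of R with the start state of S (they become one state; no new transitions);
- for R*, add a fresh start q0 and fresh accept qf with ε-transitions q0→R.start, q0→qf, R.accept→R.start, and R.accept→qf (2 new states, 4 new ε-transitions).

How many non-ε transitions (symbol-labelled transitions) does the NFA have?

7

Per subexpression:
Each of the 7 symbol leaves contributes exactly 1 symbol transition.
  b·b·b·c·a — 5 symbol transitions
  (b·b·b·c·a)* — 5 symbol transitions
  (b·b·b·c·a)*·b — 6 symbol transitions
  ((b·b·b·c·a)*·b)* — 6 symbol transitions
  c·((b·b·b·c·a)*·b)* — 7 symbol transitions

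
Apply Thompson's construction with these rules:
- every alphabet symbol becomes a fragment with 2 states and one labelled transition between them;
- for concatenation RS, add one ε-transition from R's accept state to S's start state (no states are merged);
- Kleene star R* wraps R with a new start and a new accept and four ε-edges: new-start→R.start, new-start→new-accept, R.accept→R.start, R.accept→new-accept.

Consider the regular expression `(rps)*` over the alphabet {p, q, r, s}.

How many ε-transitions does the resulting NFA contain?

6

Bottom-up over the parse tree:
Each of the 3 symbol leaves contributes 0 ε-transitions.
  rps = 2 ε-transitions
  (rps)* = 6 ε-transitions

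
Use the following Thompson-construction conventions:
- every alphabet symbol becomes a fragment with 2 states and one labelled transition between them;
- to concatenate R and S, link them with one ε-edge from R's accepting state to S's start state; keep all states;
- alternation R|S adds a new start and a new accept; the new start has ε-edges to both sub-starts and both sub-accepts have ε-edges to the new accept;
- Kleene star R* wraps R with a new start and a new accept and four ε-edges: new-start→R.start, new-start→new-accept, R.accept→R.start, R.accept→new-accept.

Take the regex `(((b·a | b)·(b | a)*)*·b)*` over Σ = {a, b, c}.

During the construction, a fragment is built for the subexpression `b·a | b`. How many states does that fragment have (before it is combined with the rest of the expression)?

Fragment for `b·a | b`:
Each of the 3 symbol leaves contributes a 2-state fragment.
  b·a = 4 states
  b·a | b = 8 states

8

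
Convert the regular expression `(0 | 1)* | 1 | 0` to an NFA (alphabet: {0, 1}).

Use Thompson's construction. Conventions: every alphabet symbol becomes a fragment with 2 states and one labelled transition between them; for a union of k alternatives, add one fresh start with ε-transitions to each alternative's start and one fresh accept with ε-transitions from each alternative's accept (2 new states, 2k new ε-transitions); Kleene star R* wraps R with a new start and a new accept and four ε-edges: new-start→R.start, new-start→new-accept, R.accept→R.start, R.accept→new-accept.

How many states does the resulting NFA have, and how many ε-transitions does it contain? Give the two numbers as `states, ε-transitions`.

Building bottom-up:
Each of the 4 symbol leaves contributes 2 states and 0 ε-transitions.
  0 | 1 → 6 states, 4 ε-transitions
  (0 | 1)* → 8 states, 8 ε-transitions
  (0 | 1)* | 1 | 0 → 14 states, 14 ε-transitions

14, 14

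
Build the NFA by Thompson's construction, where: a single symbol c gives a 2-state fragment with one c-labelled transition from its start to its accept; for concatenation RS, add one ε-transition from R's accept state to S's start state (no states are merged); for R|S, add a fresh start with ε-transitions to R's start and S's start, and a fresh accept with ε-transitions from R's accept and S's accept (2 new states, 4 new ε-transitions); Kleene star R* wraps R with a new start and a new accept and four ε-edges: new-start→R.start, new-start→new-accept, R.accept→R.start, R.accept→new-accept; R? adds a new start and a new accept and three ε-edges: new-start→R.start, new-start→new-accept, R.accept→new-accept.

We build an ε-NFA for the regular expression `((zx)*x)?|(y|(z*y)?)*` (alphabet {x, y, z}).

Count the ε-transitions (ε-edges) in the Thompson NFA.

Per subexpression:
Each of the 6 symbol leaves contributes 0 ε-transitions.
  zx → 1 ε-transition
  (zx)* → 5 ε-transitions
  (zx)*x → 6 ε-transitions
  ((zx)*x)? → 9 ε-transitions
  z* → 4 ε-transitions
  z*y → 5 ε-transitions
  (z*y)? → 8 ε-transitions
  y|(z*y)? → 12 ε-transitions
  (y|(z*y)?)* → 16 ε-transitions
  ((zx)*x)?|(y|(z*y)?)* → 29 ε-transitions

29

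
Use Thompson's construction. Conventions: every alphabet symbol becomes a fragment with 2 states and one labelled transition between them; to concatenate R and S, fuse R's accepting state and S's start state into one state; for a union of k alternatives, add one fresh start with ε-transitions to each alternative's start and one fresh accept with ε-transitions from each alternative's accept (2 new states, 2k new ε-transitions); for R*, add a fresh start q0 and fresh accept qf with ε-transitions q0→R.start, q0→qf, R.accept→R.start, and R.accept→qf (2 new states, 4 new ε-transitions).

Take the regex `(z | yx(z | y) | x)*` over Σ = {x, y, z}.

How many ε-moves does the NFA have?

Building bottom-up:
Each of the 6 symbol leaves contributes 0 ε-transitions.
  z | y → 4 ε-transitions
  yx(z | y) → 4 ε-transitions
  z | yx(z | y) | x → 10 ε-transitions
  (z | yx(z | y) | x)* → 14 ε-transitions

14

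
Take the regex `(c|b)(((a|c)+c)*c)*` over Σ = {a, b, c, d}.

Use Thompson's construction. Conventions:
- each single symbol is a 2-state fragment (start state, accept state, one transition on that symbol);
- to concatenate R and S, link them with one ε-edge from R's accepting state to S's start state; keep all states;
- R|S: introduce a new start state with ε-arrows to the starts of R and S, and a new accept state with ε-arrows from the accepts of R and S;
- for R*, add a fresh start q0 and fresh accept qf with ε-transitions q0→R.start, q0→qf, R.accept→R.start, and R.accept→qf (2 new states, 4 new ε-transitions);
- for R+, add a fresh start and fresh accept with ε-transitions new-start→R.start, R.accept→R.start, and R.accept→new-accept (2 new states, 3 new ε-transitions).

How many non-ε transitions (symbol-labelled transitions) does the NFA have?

6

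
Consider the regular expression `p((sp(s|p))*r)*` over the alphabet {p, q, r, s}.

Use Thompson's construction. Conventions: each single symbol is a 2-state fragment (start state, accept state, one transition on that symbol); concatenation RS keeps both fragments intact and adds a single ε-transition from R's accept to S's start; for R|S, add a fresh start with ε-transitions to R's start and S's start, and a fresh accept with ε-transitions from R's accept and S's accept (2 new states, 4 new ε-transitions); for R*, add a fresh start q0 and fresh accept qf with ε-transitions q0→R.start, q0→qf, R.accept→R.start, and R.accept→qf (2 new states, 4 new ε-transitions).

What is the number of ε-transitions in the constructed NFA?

16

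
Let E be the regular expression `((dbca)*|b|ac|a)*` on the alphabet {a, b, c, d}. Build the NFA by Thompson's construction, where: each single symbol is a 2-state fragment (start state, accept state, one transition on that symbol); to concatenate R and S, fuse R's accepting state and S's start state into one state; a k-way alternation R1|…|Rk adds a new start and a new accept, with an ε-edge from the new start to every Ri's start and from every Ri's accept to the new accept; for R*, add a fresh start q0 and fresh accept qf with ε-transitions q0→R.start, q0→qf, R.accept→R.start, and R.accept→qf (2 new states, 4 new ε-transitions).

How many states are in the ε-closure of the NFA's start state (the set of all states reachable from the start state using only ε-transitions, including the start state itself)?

Let C(F) = |ε-closure(F.start)| within fragment F, and note whether F accepts ε. Symbol fragments have C = 1 and do not accept ε. Then:
  dbca — |ε-closure| equals the left operand's closure size = 1 (its accept is not ε-reachable, so the closure stops there)
  (dbca)* — the star's fresh start ε-reaches both the body's start and the fresh accept: |ε-closure| = 2 + 1 = 3
  ac — |ε-closure| equals the left operand's closure size = 1 (its accept is not ε-reachable, so the closure stops there)
  (dbca)*|b|ac|a — |ε-closure| = 1 (new start) + (3 + 1 + 1 + 1) + 1 (new accept, since some branch ε-reaches its own accept) = 8
  ((dbca)*|b|ac|a)* — new start has ε-edges to the inner start and to the new accept, so |ε-closure| = 2 + 8 = 10

10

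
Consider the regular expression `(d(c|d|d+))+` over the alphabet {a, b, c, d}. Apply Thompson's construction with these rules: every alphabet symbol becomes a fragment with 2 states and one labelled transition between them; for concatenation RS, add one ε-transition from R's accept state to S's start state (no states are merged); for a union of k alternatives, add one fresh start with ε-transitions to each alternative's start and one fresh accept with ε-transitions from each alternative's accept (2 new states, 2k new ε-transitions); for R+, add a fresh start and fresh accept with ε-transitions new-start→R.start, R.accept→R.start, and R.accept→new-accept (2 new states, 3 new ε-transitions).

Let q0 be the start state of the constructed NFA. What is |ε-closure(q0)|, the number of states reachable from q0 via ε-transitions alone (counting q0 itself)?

2

Work bottom-up. For each fragment F, track |ε-closure(F.start)| and whether F's accept lies in that closure (i.e. whether F accepts ε). A single-symbol fragment has closure size 1 and does not accept ε.
  d+ — |ε-closure| = 1 + 1 = 2 (the body doesn't accept ε, so the new accept is not reached)
  c|d|d+ — |ε-closure| = 1 + 1 + 1 + 2 = 5 (the new accept is not ε-reachable since no branch accepts ε)
  d(c|d|d+) — |ε-closure| equals the left operand's closure size = 1 (its accept is not ε-reachable, so the closure stops there)
  (d(c|d|d+))+ — new start ε-reaches only the body's start; the new accept needs a symbol first: |ε-closure| = 1 + 1 = 2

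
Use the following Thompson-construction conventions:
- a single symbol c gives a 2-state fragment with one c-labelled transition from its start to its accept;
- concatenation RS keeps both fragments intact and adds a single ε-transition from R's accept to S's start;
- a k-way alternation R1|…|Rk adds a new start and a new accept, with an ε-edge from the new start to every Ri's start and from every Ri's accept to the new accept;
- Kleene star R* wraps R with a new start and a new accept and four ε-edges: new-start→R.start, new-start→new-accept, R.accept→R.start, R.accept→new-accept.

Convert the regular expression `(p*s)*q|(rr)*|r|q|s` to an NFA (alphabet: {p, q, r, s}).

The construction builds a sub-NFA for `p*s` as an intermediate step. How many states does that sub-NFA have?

Fragment for `p*s`:
Each of the 2 symbol leaves contributes a 2-state fragment.
  p* — 4 states
  p*s — 6 states

6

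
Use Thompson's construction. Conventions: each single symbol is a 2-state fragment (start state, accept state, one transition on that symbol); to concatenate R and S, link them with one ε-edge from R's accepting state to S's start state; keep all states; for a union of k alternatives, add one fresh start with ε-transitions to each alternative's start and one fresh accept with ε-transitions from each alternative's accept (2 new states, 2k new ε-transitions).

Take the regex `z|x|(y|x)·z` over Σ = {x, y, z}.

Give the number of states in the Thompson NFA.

Bottom-up over the parse tree:
Each of the 5 symbol leaves contributes a 2-state fragment.
  y|x = 6 states
  (y|x)·z = 8 states
  z|x|(y|x)·z = 14 states

14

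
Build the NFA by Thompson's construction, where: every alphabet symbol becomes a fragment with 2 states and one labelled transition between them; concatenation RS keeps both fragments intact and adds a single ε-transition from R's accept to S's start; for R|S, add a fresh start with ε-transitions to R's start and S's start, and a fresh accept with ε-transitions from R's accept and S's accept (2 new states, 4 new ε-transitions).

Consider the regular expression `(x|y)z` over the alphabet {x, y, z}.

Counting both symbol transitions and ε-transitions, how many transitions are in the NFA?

Per subexpression:
Each of the 3 symbol leaves contributes 1 transition (1 symbol, 0 ε).
  x|y = 6 transitions (2 symbol, 4 ε)
  (x|y)z = 8 transitions (3 symbol, 5 ε)

8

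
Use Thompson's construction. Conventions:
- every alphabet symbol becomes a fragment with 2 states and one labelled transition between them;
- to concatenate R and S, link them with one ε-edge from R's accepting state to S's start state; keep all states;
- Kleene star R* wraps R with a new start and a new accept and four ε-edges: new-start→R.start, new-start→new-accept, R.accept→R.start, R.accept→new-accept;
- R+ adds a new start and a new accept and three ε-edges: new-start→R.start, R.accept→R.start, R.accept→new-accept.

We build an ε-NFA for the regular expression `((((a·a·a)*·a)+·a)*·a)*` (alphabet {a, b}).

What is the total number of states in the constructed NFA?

Bottom-up over the parse tree:
Each of the 6 symbol leaves contributes a 2-state fragment.
  a·a·a — 6 states
  (a·a·a)* — 8 states
  (a·a·a)*·a — 10 states
  ((a·a·a)*·a)+ — 12 states
  ((a·a·a)*·a)+·a — 14 states
  (((a·a·a)*·a)+·a)* — 16 states
  (((a·a·a)*·a)+·a)*·a — 18 states
  ((((a·a·a)*·a)+·a)*·a)* — 20 states

20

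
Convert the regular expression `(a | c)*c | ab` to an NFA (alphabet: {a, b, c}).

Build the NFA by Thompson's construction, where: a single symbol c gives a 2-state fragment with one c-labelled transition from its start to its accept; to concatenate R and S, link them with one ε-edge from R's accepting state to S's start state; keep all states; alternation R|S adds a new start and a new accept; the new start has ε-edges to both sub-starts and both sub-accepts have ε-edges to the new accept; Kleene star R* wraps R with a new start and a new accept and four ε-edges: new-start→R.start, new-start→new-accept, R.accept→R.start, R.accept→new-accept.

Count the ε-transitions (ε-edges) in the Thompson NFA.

By structural recursion:
Each of the 5 symbol leaves contributes 0 ε-transitions.
  a | c → 4 ε-transitions
  (a | c)* → 8 ε-transitions
  (a | c)*c → 9 ε-transitions
  ab → 1 ε-transition
  (a | c)*c | ab → 14 ε-transitions

14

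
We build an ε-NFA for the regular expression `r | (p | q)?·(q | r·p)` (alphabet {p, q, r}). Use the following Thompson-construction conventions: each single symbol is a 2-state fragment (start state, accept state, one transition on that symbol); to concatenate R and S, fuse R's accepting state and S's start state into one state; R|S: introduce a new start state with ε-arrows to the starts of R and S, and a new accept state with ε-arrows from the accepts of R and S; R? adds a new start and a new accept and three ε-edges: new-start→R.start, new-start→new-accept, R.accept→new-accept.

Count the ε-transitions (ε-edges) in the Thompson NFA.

15

Recursing over subexpressions:
Each of the 6 symbol leaves contributes 0 ε-transitions.
  p | q : 4 ε-transitions
  (p | q)? : 7 ε-transitions
  r·p : 0 ε-transitions
  q | r·p : 4 ε-transitions
  (p | q)?·(q | r·p) : 11 ε-transitions
  r | (p | q)?·(q | r·p) : 15 ε-transitions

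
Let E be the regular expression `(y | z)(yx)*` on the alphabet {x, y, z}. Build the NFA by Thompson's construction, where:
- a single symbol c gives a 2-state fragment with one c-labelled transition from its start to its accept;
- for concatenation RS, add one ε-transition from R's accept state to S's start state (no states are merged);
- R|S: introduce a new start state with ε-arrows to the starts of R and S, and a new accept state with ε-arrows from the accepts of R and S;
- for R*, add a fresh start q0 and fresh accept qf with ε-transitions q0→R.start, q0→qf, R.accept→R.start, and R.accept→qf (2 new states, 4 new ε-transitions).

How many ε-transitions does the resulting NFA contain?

Per subexpression:
Each of the 4 symbol leaves contributes 0 ε-transitions.
  y | z → 4 ε-transitions
  yx → 1 ε-transition
  (yx)* → 5 ε-transitions
  (y | z)(yx)* → 10 ε-transitions

10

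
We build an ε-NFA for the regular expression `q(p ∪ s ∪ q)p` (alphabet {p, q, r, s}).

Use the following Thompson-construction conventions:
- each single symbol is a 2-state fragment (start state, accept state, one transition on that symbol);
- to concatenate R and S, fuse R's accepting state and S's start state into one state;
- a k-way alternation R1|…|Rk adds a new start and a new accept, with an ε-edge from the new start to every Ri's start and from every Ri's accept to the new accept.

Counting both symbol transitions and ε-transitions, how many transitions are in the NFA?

Bottom-up over the parse tree:
Each of the 5 symbol leaves contributes 1 transition (1 symbol, 0 ε).
  p ∪ s ∪ q = 9 transitions (3 symbol, 6 ε)
  q(p ∪ s ∪ q)p = 11 transitions (5 symbol, 6 ε)

11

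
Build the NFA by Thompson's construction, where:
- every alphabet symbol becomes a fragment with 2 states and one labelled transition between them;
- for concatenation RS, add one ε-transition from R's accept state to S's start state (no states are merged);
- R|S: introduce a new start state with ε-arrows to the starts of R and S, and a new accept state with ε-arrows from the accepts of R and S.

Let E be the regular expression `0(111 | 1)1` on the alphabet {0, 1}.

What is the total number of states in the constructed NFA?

14

By structural recursion:
Each of the 6 symbol leaves contributes a 2-state fragment.
  111 → 6 states
  111 | 1 → 10 states
  0(111 | 1)1 → 14 states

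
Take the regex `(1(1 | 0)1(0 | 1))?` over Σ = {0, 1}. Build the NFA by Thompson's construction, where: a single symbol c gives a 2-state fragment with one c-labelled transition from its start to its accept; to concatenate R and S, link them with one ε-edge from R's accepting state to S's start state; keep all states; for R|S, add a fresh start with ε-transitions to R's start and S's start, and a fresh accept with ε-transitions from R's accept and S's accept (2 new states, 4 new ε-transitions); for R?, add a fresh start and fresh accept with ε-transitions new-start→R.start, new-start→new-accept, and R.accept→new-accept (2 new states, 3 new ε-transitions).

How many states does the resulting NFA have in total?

Building bottom-up:
Each of the 6 symbol leaves contributes a 2-state fragment.
  1 | 0 → 6 states
  0 | 1 → 6 states
  1(1 | 0)1(0 | 1) → 16 states
  (1(1 | 0)1(0 | 1))? → 18 states

18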